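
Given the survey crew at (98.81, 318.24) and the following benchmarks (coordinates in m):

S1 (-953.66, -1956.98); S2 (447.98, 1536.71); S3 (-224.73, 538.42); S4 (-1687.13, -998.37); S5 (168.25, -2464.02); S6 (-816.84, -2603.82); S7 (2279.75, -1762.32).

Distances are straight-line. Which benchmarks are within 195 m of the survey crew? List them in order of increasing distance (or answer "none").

Distances from (98.81, 318.24):
S1: 2506.85 m
S2: 1267.51 m
S3: 391.35 m
S4: 2218.79 m
S5: 2783.13 m
S6: 3062.16 m
S7: 3014.17 m
Threshold 195 m: none within range.

none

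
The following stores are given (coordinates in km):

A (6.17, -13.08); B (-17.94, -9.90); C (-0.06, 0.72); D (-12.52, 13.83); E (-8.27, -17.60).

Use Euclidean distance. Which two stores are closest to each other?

B and E

Pairwise distances:
B–E: 12.36 km
A–E: 15.13 km
A–C: 15.14 km
C–D: 18.09 km
C–E: 20.08 km
B–C: 20.80 km
A–B: 24.32 km
B–D: 24.34 km
D–E: 31.72 km
A–D: 32.76 km
Closest pair: B–E at 12.36 km.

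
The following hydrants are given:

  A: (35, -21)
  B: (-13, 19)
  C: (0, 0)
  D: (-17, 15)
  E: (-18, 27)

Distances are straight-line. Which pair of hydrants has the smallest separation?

B and D

Pairwise distances:
A–B: 62.5
A–C: 40.8
A–D: 63.2
A–E: 71.5
B–C: 23.0
B–D: 5.7
B–E: 9.4
C–D: 22.7
C–E: 32.4
D–E: 12.0
Closest pair: B–D at 5.7.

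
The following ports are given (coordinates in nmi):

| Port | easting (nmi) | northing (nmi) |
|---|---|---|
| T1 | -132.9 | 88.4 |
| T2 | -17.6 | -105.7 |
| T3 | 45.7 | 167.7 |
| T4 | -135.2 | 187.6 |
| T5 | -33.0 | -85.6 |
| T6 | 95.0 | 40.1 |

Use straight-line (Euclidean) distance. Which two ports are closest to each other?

T2 and T5

Pairwise distances:
T1–T2: √((115.3)² + (-194.1)²) = √(13294.090 + 37674.810) = 225.8 nmi
T1–T3: √((178.6)² + (79.3)²) = √(31897.960 + 6288.490) = 195.4 nmi
T1–T4: √((-2.3)² + (99.2)²) = √(5.290 + 9840.640) = 99.2 nmi
T1–T5: √((99.9)² + (-174.0)²) = √(9980.010 + 30276.000) = 200.6 nmi
T1–T6: √((227.9)² + (-48.3)²) = √(51938.410 + 2332.890) = 233.0 nmi
T2–T3: √((63.3)² + (273.4)²) = √(4006.890 + 74747.560) = 280.6 nmi
T2–T4: √((-117.6)² + (293.3)²) = √(13829.760 + 86024.890) = 316.0 nmi
T2–T5: √((-15.4)² + (20.1)²) = √(237.160 + 404.010) = 25.3 nmi
T2–T6: √((112.6)² + (145.8)²) = √(12678.760 + 21257.640) = 184.2 nmi
T3–T4: √((-180.9)² + (19.9)²) = √(32724.810 + 396.010) = 182.0 nmi
T3–T5: √((-78.7)² + (-253.3)²) = √(6193.690 + 64160.890) = 265.2 nmi
T3–T6: √((49.3)² + (-127.6)²) = √(2430.490 + 16281.760) = 136.8 nmi
T4–T5: √((102.2)² + (-273.2)²) = √(10444.840 + 74638.240) = 291.7 nmi
T4–T6: √((230.2)² + (-147.5)²) = √(52992.040 + 21756.250) = 273.4 nmi
T5–T6: √((128.0)² + (125.7)²) = √(16384.000 + 15800.490) = 179.4 nmi
Closest pair: T2–T5 at 25.3 nmi.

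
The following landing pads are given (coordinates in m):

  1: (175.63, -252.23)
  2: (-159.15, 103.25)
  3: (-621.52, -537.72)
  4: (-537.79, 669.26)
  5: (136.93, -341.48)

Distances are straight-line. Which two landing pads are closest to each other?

1 and 5

Pairwise distances:
1–5: √((-38.70)² + (-89.25)²) = √(1497.6900 + 7965.5625) = 97.28 m
1–2: √((-334.78)² + (355.48)²) = √(112077.6484 + 126366.0304) = 488.31 m
2–5: √((296.08)² + (-444.73)²) = √(87663.3664 + 197784.7729) = 534.27 m
2–4: √((-378.64)² + (566.01)²) = √(143368.2496 + 320367.3201) = 680.98 m
3–5: √((758.45)² + (196.24)²) = √(575246.4025 + 38510.1376) = 783.43 m
2–3: √((-462.37)² + (-640.97)²) = √(213786.0169 + 410842.5409) = 790.33 m
1–3: √((-797.15)² + (-285.49)²) = √(635448.1225 + 81504.5401) = 846.73 m
1–4: √((-713.42)² + (921.49)²) = √(508968.0964 + 849143.8201) = 1165.38 m
3–4: √((83.73)² + (1206.98)²) = √(7010.7129 + 1456800.7204) = 1209.88 m
4–5: √((674.72)² + (-1010.74)²) = √(455247.0784 + 1021595.3476) = 1215.25 m
Closest pair: 1–5 at 97.28 m.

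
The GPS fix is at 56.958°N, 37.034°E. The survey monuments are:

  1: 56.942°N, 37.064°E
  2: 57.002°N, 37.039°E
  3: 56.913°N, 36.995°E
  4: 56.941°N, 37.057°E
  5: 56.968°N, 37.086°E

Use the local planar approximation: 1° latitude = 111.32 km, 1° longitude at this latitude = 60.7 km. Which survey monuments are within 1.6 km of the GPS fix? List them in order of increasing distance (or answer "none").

none

Distances from 56.958°N, 37.034°E:
1: 2.547 km
2: 4.907 km
3: 5.541 km
4: 2.352 km
5: 3.347 km
Threshold 1.6 km: none within range.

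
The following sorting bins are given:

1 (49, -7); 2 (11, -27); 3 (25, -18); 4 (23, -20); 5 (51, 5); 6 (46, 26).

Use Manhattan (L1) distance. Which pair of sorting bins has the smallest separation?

Pairwise distances:
1–2: 58
1–3: 35
1–4: 39
1–5: 14
1–6: 36
2–3: 23
2–4: 19
2–5: 72
2–6: 88
3–4: 4
3–5: 49
3–6: 65
4–5: 53
4–6: 69
5–6: 26
Closest pair: 3–4 at 4.

3 and 4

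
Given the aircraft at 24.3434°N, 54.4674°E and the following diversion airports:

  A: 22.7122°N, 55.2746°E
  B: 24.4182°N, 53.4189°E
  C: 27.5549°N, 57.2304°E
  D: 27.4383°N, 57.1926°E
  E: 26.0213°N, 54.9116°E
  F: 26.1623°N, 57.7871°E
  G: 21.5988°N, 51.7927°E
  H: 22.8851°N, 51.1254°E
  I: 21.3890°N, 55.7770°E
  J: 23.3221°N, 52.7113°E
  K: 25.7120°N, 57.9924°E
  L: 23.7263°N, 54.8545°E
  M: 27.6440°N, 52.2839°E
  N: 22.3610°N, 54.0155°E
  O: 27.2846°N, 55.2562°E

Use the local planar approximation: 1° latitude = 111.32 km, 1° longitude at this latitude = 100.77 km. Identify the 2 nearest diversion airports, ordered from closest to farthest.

Distances from 24.3434°N, 54.4674°E:
A: 198.9714 km
B: 105.9849 km
C: 453.1348 km
D: 440.5817 km
E: 192.0725 km
F: 391.0318 km
G: 407.4237 km
H: 373.8581 km
I: 354.3730 km
J: 210.3361 km
K: 386.5080 km
L: 78.9982 km
M: 428.2678 km
N: 225.3302 km
O: 336.9249 km
Sorted: L (78.9982 km) < B (105.9849 km) < E (192.0725 km) < A (198.9714 km) < …

L, B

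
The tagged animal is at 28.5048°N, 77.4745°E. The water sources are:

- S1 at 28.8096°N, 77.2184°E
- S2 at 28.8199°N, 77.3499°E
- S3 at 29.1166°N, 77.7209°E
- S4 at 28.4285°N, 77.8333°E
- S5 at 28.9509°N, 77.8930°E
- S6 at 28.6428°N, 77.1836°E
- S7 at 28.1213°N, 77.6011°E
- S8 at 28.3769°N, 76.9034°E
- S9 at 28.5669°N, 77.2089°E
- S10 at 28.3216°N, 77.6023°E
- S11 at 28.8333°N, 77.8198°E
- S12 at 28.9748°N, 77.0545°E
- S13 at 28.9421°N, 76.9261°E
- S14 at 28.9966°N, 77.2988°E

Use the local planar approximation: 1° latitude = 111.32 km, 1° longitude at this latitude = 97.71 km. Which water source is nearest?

S10

Distances from 28.5048°N, 77.4745°E:
S1: 42.1598 km
S2: 37.1297 km
S3: 72.2358 km
S4: 36.0726 km
S5: 64.3291 km
S6: 32.3096 km
S7: 44.4473 km
S8: 57.5899 km
S9: 26.8567 km
S10: 23.9132 km
S11: 49.7554 km
S12: 66.4948 km
S13: 72.3949 km
S14: 57.3758 km
Minimum: S10 at 23.9132 km.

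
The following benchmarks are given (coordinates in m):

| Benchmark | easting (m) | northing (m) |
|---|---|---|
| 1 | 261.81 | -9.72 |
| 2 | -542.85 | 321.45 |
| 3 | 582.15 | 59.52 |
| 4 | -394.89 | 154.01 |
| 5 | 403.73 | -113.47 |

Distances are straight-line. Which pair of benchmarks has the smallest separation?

Pairwise distances:
1–2: √((-804.66)² + (331.17)²) = √(647477.7156 + 109673.5689) = 870.14 m
1–3: √((320.34)² + (69.24)²) = √(102617.7156 + 4794.1776) = 327.74 m
1–4: √((-656.70)² + (163.73)²) = √(431254.8900 + 26807.5129) = 676.80 m
1–5: √((141.92)² + (-103.75)²) = √(20141.2864 + 10764.0625) = 175.80 m
2–3: √((1125.00)² + (-261.93)²) = √(1265625.0000 + 68607.3249) = 1155.09 m
2–4: √((147.96)² + (-167.44)²) = √(21892.1616 + 28036.1536) = 223.45 m
2–5: √((946.58)² + (-434.92)²) = √(896013.6964 + 189155.4064) = 1041.71 m
3–4: √((-977.04)² + (94.49)²) = √(954607.1616 + 8928.3601) = 981.60 m
3–5: √((-178.42)² + (-172.99)²) = √(31833.6964 + 29925.5401) = 248.51 m
4–5: √((798.62)² + (-267.48)²) = √(637793.9044 + 71545.5504) = 842.22 m
Closest pair: 1–5 at 175.80 m.

1 and 5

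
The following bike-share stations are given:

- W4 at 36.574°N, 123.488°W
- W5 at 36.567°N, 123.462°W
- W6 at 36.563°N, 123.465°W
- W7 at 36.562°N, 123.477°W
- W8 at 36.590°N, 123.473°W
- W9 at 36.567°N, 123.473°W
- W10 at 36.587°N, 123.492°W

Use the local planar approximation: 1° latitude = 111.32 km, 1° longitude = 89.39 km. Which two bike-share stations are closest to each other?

Pairwise distances:
W5–W6: √((-0.004·111.32)² + (-0.003·89.39)²) = √(0.19827 + 0.07192) = 0.520 km
W7–W9: √((0.005·111.32)² + (0.004·89.39)²) = √(0.30980 + 0.12785) = 0.662 km
W6–W9: √((0.004·111.32)² + (-0.008·89.39)²) = √(0.19827 + 0.51140) = 0.842 km
W5–W9: √((0.000·111.32)² + (-0.011·89.39)²) = √(0.00000 + 0.96686) = 0.983 km
W6–W7: √((-0.001·111.32)² + (-0.012·89.39)²) = √(0.01239 + 1.15064) = 1.078 km
W5–W7: √((-0.005·111.32)² + (-0.015·89.39)²) = √(0.30980 + 1.79788) = 1.452 km
W4–W10: √((0.013·111.32)² + (-0.004·89.39)²) = √(2.09427 + 0.12785) = 1.491 km
W4–W9: √((-0.007·111.32)² + (0.015·89.39)²) = √(0.60721 + 1.79788) = 1.551 km
W4–W7: √((-0.012·111.32)² + (0.011·89.39)²) = √(1.78447 + 0.96686) = 1.659 km
W8–W10: √((-0.003·111.32)² + (-0.019·89.39)²) = √(0.11153 + 2.88460) = 1.731 km
W4–W8: √((0.016·111.32)² + (0.015·89.39)²) = √(3.17239 + 1.79788) = 2.229 km
W4–W6: √((-0.011·111.32)² + (0.023·89.39)²) = √(1.49945 + 4.22701) = 2.393 km
W4–W5: √((-0.007·111.32)² + (0.026·89.39)²) = √(0.60721 + 5.40163) = 2.451 km
W8–W9: √((-0.023·111.32)² + (0.000·89.39)²) = √(6.55544 + 0.00000) = 2.560 km
W5–W8: √((0.023·111.32)² + (-0.011·89.39)²) = √(6.55544 + 0.96686) = 2.743 km
W9–W10: √((0.020·111.32)² + (-0.019·89.39)²) = √(4.95686 + 2.88460) = 2.800 km
W7–W10: √((0.025·111.32)² + (-0.015·89.39)²) = √(7.74509 + 1.79788) = 3.089 km
W6–W8: √((0.027·111.32)² + (-0.008·89.39)²) = √(9.03387 + 0.51140) = 3.090 km
W7–W8: √((0.028·111.32)² + (0.004·89.39)²) = √(9.71544 + 0.12785) = 3.137 km
W5–W10: √((0.020·111.32)² + (-0.030·89.39)²) = √(4.95686 + 7.19151) = 3.485 km
W6–W10: √((0.024·111.32)² + (-0.027·89.39)²) = √(7.13787 + 5.82513) = 3.600 km
Closest pair: W5–W6 at 0.520 km.

W5 and W6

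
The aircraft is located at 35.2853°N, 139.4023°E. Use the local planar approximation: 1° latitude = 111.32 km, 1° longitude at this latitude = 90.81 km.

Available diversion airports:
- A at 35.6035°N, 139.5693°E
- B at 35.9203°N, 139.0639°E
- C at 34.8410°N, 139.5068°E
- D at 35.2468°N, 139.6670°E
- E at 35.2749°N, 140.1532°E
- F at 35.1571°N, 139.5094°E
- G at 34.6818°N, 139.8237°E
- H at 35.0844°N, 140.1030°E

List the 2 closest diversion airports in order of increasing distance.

F, D

Distances from 35.2853°N, 139.4023°E:
A: √((0.3182·111.32)² + (0.1670·90.81)²) = √(1254.719784 + 229.985414) = 38.5319 km
B: √((0.6350·111.32)² + (-0.3384·90.81)²) = √(4996.821619 + 944.339292) = 77.0789 km
C: √((-0.4443·111.32)² + (0.1045·90.81)²) = √(2446.239766 + 90.053362) = 50.3616 km
D: √((-0.0385·111.32)² + (0.2647·90.81)²) = √(18.368253 + 577.796935) = 24.4165 km
E: √((-0.0104·111.32)² + (0.7509·90.81)²) = √(1.340334 + 4649.770952) = 68.1991 km
F: √((-0.1282·111.32)² + (0.1071·90.81)²) = √(203.667834 + 94.590233) = 17.2701 km
G: √((-0.6035·111.32)² + (0.4214·90.81)²) = √(4513.370066 + 1464.388851) = 77.3160 km
H: √((-0.2009·111.32)² + (0.7007·90.81)²) = √(500.156905 + 4048.849057) = 67.4463 km
Sorted: F (17.2701 km) < D (24.4165 km) < A (38.5319 km) < C (50.3616 km) < …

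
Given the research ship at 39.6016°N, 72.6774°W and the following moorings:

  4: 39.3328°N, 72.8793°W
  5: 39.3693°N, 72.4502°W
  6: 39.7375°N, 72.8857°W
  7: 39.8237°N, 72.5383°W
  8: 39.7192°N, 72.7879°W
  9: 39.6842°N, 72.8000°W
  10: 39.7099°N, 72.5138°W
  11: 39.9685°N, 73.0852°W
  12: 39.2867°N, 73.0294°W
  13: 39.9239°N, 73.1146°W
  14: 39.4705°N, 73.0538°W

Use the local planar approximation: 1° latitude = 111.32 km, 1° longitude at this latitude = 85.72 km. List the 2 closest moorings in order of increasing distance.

9, 8

Distances from 39.6016°N, 72.6774°W:
4: 34.5674 km
5: 32.3731 km
6: 23.4027 km
7: 27.4492 km
8: 16.1586 km
9: 13.9640 km
10: 18.4936 km
11: 53.7600 km
12: 46.2522 km
13: 51.8823 km
14: 35.4121 km
Sorted: 9 (13.9640 km) < 8 (16.1586 km) < 10 (18.4936 km) < 6 (23.4027 km) < …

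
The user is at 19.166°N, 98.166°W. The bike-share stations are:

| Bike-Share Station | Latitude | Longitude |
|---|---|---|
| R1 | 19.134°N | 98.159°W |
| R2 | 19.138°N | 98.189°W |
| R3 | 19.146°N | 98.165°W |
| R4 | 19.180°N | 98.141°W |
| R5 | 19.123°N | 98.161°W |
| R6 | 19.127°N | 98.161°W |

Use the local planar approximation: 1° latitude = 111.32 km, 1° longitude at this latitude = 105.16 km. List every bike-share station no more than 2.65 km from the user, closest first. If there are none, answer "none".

Distances from 19.166°N, 98.166°W:
R1: √((-0.032·111.32)² + (0.007·105.16)²) = √(12.68955 + 0.54187) = 3.638 km
R2: √((-0.028·111.32)² + (-0.023·105.16)²) = √(9.71544 + 5.85001) = 3.945 km
R3: √((-0.020·111.32)² + (0.001·105.16)²) = √(4.95686 + 0.01106) = 2.229 km
R4: √((0.014·111.32)² + (0.025·105.16)²) = √(2.42886 + 6.91164) = 3.056 km
R5: √((-0.043·111.32)² + (0.005·105.16)²) = √(22.91307 + 0.27647) = 4.816 km
R6: √((-0.039·111.32)² + (0.005·105.16)²) = √(18.84845 + 0.27647) = 4.373 km
Threshold 2.65 km: R3 (2.229 km) is within range.

R3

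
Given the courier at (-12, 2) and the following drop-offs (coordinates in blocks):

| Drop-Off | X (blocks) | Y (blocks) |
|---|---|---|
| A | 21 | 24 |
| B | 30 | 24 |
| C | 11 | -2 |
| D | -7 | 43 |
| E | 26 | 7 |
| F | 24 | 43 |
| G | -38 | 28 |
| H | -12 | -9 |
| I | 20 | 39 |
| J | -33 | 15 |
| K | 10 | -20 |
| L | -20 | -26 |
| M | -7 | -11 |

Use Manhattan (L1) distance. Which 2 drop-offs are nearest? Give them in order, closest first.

H, M

Distances from (-12, 2):
A: 55 blocks
B: 64 blocks
C: 27 blocks
D: 46 blocks
E: 43 blocks
F: 77 blocks
G: 52 blocks
H: 11 blocks
I: 69 blocks
J: 34 blocks
K: 44 blocks
L: 36 blocks
M: 18 blocks
Sorted: H (11 blocks) < M (18 blocks) < C (27 blocks) < J (34 blocks) < …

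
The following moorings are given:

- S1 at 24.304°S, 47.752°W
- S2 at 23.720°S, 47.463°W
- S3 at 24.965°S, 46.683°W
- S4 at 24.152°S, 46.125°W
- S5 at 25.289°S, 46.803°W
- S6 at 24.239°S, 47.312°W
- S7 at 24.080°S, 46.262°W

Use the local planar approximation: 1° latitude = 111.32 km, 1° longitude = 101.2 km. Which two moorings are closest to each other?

Pairwise distances:
S4–S7: √((0.072·111.32)² + (-0.137·101.2)²) = √(64.24087 + 192.22159) = 16.014 km
S3–S5: √((-0.324·111.32)² + (-0.120·101.2)²) = √(1300.87754 + 147.47674) = 38.057 km
S1–S6: √((0.065·111.32)² + (0.440·101.2)²) = √(52.35680 + 1982.74278) = 45.112 km
S2–S6: √((-0.519·111.32)² + (0.151·101.2)²) = √(3337.95987 + 233.51507) = 59.762 km
S1–S2: √((0.584·111.32)² + (0.289·101.2)²) = √(4226.41452 + 855.37531) = 71.287 km
S3–S6: √((0.726·111.32)² + (-0.629·101.2)²) = √(6531.60085 + 4051.93356) = 102.876 km
S3–S4: √((0.813·111.32)² + (0.558·101.2)²) = √(8190.82197 + 3188.81572) = 106.675 km
S3–S7: √((0.885·111.32)² + (0.421·101.2)²) = √(9705.83573 + 1815.20307) = 107.336 km
S6–S7: √((0.159·111.32)² + (1.050·101.2)²) = √(313.28575 + 11291.18760) = 107.724 km
S4–S6: √((-0.087·111.32)² + (-1.187·101.2)²) = √(93.79613 + 14429.87148) = 120.514 km
S5–S6: √((1.050·111.32)² + (-0.509·101.2)²) = √(13662.33700 + 2653.36252) = 127.733 km
S2–S7: √((-0.360·111.32)² + (1.201·101.2)²) = √(1606.02166 + 14772.26330) = 127.978 km
S1–S3: √((-0.661·111.32)² + (1.069·101.2)²) = √(5414.38725 + 11703.51822) = 130.835 km
S2–S4: √((-0.432·111.32)² + (1.338·101.2)²) = √(2312.67118 + 18334.67651) = 143.692 km
S4–S5: √((-1.137·111.32)² + (-0.678·101.2)²) = √(16020.17754 + 4707.82610) = 143.972 km
S5–S7: √((1.209·111.32)² + (0.541·101.2)²) = √(18113.35910 + 2997.47490) = 145.296 km
S1–S5: √((-0.985·111.32)² + (0.949·101.2)²) = √(12023.16636 + 9223.45111) = 145.762 km
S1–S7: √((0.224·111.32)² + (1.490·101.2)²) = √(621.78814 + 22737.02094) = 152.836 km
S2–S3: √((-1.245·111.32)² + (0.780·101.2)²) = √(19208.13052 + 6230.89210) = 159.496 km
S1–S4: √((0.152·111.32)² + (1.627·101.2)²) = √(286.30806 + 27110.41283) = 165.520 km
S2–S5: √((-1.569·111.32)² + (0.660·101.2)²) = √(30506.49287 + 4461.17126) = 186.996 km
Closest pair: S4–S7 at 16.014 km.

S4 and S7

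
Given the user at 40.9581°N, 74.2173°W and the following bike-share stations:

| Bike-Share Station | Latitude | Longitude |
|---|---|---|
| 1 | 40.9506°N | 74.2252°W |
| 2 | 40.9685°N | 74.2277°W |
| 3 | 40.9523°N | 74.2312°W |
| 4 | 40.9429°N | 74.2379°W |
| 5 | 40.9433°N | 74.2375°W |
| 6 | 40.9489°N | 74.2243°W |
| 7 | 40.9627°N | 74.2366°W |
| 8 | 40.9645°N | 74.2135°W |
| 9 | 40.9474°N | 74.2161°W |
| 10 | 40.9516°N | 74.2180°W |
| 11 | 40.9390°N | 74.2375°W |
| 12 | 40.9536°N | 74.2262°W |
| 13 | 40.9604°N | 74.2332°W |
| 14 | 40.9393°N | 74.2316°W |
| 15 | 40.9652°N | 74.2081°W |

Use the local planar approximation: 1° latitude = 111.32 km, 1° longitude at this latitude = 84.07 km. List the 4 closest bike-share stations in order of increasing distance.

Distances from 40.9581°N, 74.2173°W:
1: √((-0.0075·111.32)² + (-0.0079·84.07)²) = √(0.697058 + 0.441099) = 1.0668 km
2: √((0.0104·111.32)² + (-0.0104·84.07)²) = √(1.340334 + 0.764449) = 1.4508 km
3: √((-0.0058·111.32)² + (-0.0139·84.07)²) = √(0.416872 + 1.365563) = 1.3351 km
4: √((-0.0152·111.32)² + (-0.0206·84.07)²) = √(2.863081 + 2.999277) = 2.4212 km
5: √((-0.0148·111.32)² + (-0.0202·84.07)²) = √(2.714375 + 2.883931) = 2.3661 km
6: √((-0.0092·111.32)² + (-0.0070·84.07)²) = √(1.048871 + 0.346320) = 1.1812 km
7: √((0.0046·111.32)² + (-0.0193·84.07)²) = √(0.262218 + 2.632672) = 1.7014 km
8: √((0.0064·111.32)² + (0.0038·84.07)²) = √(0.507582 + 0.102059) = 0.7808 km
9: √((-0.0107·111.32)² + (0.0012·84.07)²) = √(1.418776 + 0.010178) = 1.1954 km
10: √((-0.0065·111.32)² + (-0.0007·84.07)²) = √(0.523568 + 0.003463) = 0.7260 km
11: √((-0.0191·111.32)² + (-0.0202·84.07)²) = √(4.520777 + 2.883931) = 2.7212 km
12: √((-0.0045·111.32)² + (-0.0089·84.07)²) = √(0.250941 + 0.559838) = 0.9004 km
13: √((0.0023·111.32)² + (-0.0159·84.07)²) = √(0.065554 + 1.786802) = 1.3610 km
14: √((-0.0188·111.32)² + (-0.0143·84.07)²) = √(4.379879 + 1.445287) = 2.4135 km
15: √((0.0071·111.32)² + (0.0092·84.07)²) = √(0.624688 + 0.598216) = 1.1058 km
Sorted: 10 (0.7260 km) < 8 (0.7808 km) < 12 (0.9004 km) < 1 (1.0668 km) < 15 (1.1058 km) < 6 (1.1812 km) < …

10, 8, 12, 1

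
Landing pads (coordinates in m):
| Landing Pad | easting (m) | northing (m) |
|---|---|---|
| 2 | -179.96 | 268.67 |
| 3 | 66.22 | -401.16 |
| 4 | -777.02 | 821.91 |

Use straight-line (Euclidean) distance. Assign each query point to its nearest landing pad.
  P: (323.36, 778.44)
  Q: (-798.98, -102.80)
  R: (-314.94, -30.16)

P→2; Q→2; R→2

P at (323.36, 778.44):
  2: 716.38 m
  3: 1207.30 m
  4: 1101.24 m
  → nearest: 2 (716.38 m)
Q at (-798.98, -102.80):
  2: 721.93 m
  3: 915.20 m
  4: 924.97 m
  → nearest: 2 (721.93 m)
R at (-314.94, -30.16):
  2: 327.90 m
  3: 531.91 m
  4: 969.30 m
  → nearest: 2 (327.90 m)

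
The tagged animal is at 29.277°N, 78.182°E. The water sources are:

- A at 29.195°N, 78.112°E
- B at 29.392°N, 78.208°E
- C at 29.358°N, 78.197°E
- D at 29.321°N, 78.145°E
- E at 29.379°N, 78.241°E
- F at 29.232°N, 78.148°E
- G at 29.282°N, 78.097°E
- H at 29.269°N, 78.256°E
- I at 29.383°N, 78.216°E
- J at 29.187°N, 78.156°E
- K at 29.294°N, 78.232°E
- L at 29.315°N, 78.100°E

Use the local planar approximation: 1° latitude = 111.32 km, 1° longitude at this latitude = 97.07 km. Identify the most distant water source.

Distances from 29.277°N, 78.182°E:
A: √((-0.082·111.32)² + (-0.070·97.07)²) = √(83.32477 + 46.17067) = 11.380 km
B: √((0.115·111.32)² + (0.026·97.07)²) = √(163.88608 + 6.36967) = 13.048 km
C: √((0.081·111.32)² + (0.015·97.07)²) = √(81.30485 + 2.12008) = 9.134 km
D: √((0.044·111.32)² + (-0.037·97.07)²) = √(23.99119 + 12.89952) = 6.074 km
E: √((0.102·111.32)² + (0.059·97.07)²) = √(128.92785 + 32.80002) = 12.717 km
F: √((-0.045·111.32)² + (-0.034·97.07)²) = √(25.09409 + 10.89251) = 5.999 km
G: √((0.005·111.32)² + (-0.085·97.07)²) = √(0.30980 + 68.07818) = 8.270 km
H: √((-0.008·111.32)² + (0.074·97.07)²) = √(0.79310 + 51.59807) = 7.238 km
I: √((0.106·111.32)² + (0.034·97.07)²) = √(139.23811 + 10.89251) = 12.253 km
J: √((-0.090·111.32)² + (-0.026·97.07)²) = √(100.37635 + 6.36967) = 10.332 km
K: √((0.017·111.32)² + (0.050·97.07)²) = √(3.58133 + 23.55646) = 5.209 km
L: √((0.038·111.32)² + (-0.082·97.07)²) = √(17.89425 + 63.35746) = 9.014 km
Maximum: B at 13.048 km.

B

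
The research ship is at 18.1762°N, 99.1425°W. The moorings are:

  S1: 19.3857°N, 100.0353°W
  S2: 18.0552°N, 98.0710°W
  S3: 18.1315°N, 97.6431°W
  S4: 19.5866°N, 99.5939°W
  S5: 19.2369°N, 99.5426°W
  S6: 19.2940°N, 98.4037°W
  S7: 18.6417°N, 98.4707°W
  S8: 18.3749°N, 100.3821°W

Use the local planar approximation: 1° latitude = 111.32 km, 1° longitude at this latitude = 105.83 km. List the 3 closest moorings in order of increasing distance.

Distances from 18.1762°N, 99.1425°W:
S1: 164.4864 km
S2: 114.1940 km
S3: 158.7595 km
S4: 164.1126 km
S5: 125.4396 km
S6: 146.9590 km
S7: 87.9772 km
S8: 133.0386 km
Sorted: S7 (87.9772 km) < S2 (114.1940 km) < S5 (125.4396 km) < S8 (133.0386 km) < S6 (146.9590 km) < …

S7, S2, S5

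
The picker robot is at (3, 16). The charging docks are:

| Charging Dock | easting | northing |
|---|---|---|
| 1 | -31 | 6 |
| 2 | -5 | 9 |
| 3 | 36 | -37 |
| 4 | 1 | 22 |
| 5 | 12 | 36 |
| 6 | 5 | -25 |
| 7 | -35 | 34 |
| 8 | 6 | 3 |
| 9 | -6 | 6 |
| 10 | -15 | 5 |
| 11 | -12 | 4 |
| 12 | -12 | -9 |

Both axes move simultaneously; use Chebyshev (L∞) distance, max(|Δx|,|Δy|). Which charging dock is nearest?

4

Distances from (3, 16):
1: 34
2: 8
3: 53
4: 6
5: 20
6: 41
7: 38
8: 13
9: 10
10: 18
11: 15
12: 25
Minimum: 4 at 6.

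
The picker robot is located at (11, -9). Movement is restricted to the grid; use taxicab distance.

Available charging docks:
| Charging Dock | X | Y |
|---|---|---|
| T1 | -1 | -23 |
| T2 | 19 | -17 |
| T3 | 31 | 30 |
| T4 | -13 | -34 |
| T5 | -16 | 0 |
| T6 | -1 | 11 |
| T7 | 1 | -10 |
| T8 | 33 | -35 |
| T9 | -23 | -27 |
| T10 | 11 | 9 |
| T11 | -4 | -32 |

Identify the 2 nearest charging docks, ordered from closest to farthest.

T7, T2

Distances from (11, -9):
T1: 26
T2: 16
T3: 59
T4: 49
T5: 36
T6: 32
T7: 11
T8: 48
T9: 52
T10: 18
T11: 38
Sorted: T7 (11) < T2 (16) < T10 (18) < T1 (26) < …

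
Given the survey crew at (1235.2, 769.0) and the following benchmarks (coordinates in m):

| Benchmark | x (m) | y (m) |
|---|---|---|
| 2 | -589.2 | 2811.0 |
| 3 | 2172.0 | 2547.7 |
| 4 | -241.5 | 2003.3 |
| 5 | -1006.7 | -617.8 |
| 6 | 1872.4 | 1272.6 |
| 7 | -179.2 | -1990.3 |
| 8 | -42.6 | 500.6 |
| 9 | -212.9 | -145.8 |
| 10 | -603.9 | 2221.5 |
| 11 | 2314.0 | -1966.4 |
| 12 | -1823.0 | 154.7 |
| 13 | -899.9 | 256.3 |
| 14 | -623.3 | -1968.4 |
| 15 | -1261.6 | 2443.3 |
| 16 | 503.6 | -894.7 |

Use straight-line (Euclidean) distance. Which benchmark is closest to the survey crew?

Distances from (1235.2, 769.0):
2: √((-1824.4)² + (2042.0)²) = √(3328435.360 + 4169764.000) = 2738.3 m
3: √((936.8)² + (1778.7)²) = √(877594.240 + 3163773.690) = 2010.3 m
4: √((-1476.7)² + (1234.3)²) = √(2180642.890 + 1523496.490) = 1924.6 m
5: √((-2241.9)² + (-1386.8)²) = √(5026115.610 + 1923214.240) = 2636.2 m
6: √((637.2)² + (503.6)²) = √(406023.840 + 253612.960) = 812.2 m
7: √((-1414.4)² + (-2759.3)²) = √(2000527.360 + 7613736.490) = 3100.7 m
8: √((-1277.8)² + (-268.4)²) = √(1632772.840 + 72038.560) = 1305.7 m
9: √((-1448.1)² + (-914.8)²) = √(2096993.610 + 836859.040) = 1712.8 m
10: √((-1839.1)² + (1452.5)²) = √(3382288.810 + 2109756.250) = 2343.5 m
11: √((1078.8)² + (-2735.4)²) = √(1163809.440 + 7482413.160) = 2940.4 m
12: √((-3058.2)² + (-614.3)²) = √(9352587.240 + 377364.490) = 3119.3 m
13: √((-2135.1)² + (-512.7)²) = √(4558652.010 + 262861.290) = 2195.8 m
14: √((-1858.5)² + (-2737.4)²) = √(3454022.250 + 7493358.760) = 3308.7 m
15: √((-2496.8)² + (1674.3)²) = √(6234010.240 + 2803280.490) = 3006.2 m
16: √((-731.6)² + (-1663.7)²) = √(535238.560 + 2767897.690) = 1817.5 m
Minimum: 6 at 812.2 m.

6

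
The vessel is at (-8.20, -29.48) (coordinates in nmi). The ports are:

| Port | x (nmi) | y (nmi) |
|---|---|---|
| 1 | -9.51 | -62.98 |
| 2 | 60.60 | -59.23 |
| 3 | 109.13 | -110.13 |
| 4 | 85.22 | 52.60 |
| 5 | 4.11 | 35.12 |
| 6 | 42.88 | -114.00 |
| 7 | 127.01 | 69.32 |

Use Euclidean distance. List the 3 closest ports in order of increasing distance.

1, 5, 2

Distances from (-8.20, -29.48):
1: 33.53 nmi
2: 74.96 nmi
3: 142.38 nmi
4: 124.36 nmi
5: 65.76 nmi
6: 98.76 nmi
7: 167.46 nmi
Sorted: 1 (33.53 nmi) < 5 (65.76 nmi) < 2 (74.96 nmi) < 6 (98.76 nmi) < 4 (124.36 nmi) < …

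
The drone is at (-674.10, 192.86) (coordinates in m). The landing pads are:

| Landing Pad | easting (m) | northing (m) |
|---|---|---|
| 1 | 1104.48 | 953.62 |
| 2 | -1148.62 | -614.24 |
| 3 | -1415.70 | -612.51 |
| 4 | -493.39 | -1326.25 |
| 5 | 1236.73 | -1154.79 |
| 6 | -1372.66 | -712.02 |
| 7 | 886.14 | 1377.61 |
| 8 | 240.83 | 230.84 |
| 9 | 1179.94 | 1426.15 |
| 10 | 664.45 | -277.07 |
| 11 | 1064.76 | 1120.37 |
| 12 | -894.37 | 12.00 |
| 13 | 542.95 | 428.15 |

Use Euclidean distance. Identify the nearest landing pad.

12

Distances from (-674.10, 192.86):
1: 1934.45 m
2: 936.26 m
3: 1094.80 m
4: 1529.82 m
5: 2338.25 m
6: 1143.15 m
7: 1959.08 m
8: 915.72 m
9: 2226.76 m
10: 1418.64 m
11: 1970.76 m
12: 285.01 m
13: 1239.59 m
Minimum: 12 at 285.01 m.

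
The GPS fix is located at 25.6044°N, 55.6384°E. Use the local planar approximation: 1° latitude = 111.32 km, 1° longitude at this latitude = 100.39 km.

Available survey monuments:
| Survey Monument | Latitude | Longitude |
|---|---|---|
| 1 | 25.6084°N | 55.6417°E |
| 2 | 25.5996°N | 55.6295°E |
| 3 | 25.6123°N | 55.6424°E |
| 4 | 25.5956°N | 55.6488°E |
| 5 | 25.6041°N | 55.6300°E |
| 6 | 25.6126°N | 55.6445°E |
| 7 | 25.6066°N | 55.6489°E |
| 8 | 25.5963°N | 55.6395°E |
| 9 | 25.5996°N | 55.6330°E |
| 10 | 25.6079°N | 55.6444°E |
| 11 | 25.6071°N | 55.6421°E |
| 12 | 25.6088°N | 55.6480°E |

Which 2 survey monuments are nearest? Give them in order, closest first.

11, 1

Distances from 25.6044°N, 55.6384°E:
1: 0.5550 km
2: 1.0411 km
3: 0.9668 km
4: 1.4317 km
5: 0.8439 km
6: 1.0992 km
7: 1.0822 km
8: 0.9084 km
9: 0.7612 km
10: 0.7174 km
11: 0.4778 km
12: 1.0811 km
Sorted: 11 (0.4778 km) < 1 (0.5550 km) < 10 (0.7174 km) < 9 (0.7612 km) < …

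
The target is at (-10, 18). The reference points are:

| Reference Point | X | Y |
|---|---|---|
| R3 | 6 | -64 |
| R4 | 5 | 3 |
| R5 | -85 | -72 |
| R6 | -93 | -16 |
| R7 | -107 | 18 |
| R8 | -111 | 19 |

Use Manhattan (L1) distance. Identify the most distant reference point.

R5

Distances from (-10, 18):
R3: |16| + |-82| = 16 + 82 = 98
R4: |15| + |-15| = 15 + 15 = 30
R5: |-75| + |-90| = 75 + 90 = 165
R6: |-83| + |-34| = 83 + 34 = 117
R7: |-97| + |0| = 97 + 0 = 97
R8: |-101| + |1| = 101 + 1 = 102
Maximum: R5 at 165.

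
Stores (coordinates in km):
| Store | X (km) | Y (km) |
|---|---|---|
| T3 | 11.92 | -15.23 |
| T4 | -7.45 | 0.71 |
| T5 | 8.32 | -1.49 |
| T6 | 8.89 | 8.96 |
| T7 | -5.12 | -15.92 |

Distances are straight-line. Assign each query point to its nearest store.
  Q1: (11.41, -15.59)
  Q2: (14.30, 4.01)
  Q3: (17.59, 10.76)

Q1 at (11.41, -15.59):
  T3: 0.62 km
  T4: 24.93 km
  T5: 14.43 km
  T6: 24.68 km
  T7: 16.53 km
  → nearest: T3 (0.62 km)
Q2 at (14.30, 4.01):
  T3: 19.39 km
  T4: 22.00 km
  T5: 8.12 km
  T6: 7.33 km
  T7: 27.83 km
  → nearest: T6 (7.33 km)
Q3 at (17.59, 10.76):
  T3: 26.60 km
  T4: 26.98 km
  T5: 15.36 km
  T6: 8.88 km
  T7: 35.04 km
  → nearest: T6 (8.88 km)

Q1→T3; Q2→T6; Q3→T6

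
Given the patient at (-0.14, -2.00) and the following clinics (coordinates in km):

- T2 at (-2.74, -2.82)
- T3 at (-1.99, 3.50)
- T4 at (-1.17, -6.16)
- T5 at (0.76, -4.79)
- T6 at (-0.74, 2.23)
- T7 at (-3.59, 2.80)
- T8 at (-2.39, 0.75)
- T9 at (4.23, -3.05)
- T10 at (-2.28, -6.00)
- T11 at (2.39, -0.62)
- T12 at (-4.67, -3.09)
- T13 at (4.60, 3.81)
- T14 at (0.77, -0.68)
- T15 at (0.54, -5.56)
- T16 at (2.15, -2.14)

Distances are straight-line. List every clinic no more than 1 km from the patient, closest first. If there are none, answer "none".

none

Distances from (-0.14, -2.00):
T2: √((-2.60)² + (-0.82)²) = √(6.7600 + 0.6724) = 2.73 km
T3: √((-1.85)² + (5.50)²) = √(3.4225 + 30.2500) = 5.80 km
T4: √((-1.03)² + (-4.16)²) = √(1.0609 + 17.3056) = 4.29 km
T5: √((0.90)² + (-2.79)²) = √(0.8100 + 7.7841) = 2.93 km
T6: √((-0.60)² + (4.23)²) = √(0.3600 + 17.8929) = 4.27 km
T7: √((-3.45)² + (4.80)²) = √(11.9025 + 23.0400) = 5.91 km
T8: √((-2.25)² + (2.75)²) = √(5.0625 + 7.5625) = 3.55 km
T9: √((4.37)² + (-1.05)²) = √(19.0969 + 1.1025) = 4.49 km
T10: √((-2.14)² + (-4.00)²) = √(4.5796 + 16.0000) = 4.54 km
T11: √((2.53)² + (1.38)²) = √(6.4009 + 1.9044) = 2.88 km
T12: √((-4.53)² + (-1.09)²) = √(20.5209 + 1.1881) = 4.66 km
T13: √((4.74)² + (5.81)²) = √(22.4676 + 33.7561) = 7.50 km
T14: √((0.91)² + (1.32)²) = √(0.8281 + 1.7424) = 1.60 km
T15: √((0.68)² + (-3.56)²) = √(0.4624 + 12.6736) = 3.62 km
T16: √((2.29)² + (-0.14)²) = √(5.2441 + 0.0196) = 2.29 km
Threshold 1 km: none within range.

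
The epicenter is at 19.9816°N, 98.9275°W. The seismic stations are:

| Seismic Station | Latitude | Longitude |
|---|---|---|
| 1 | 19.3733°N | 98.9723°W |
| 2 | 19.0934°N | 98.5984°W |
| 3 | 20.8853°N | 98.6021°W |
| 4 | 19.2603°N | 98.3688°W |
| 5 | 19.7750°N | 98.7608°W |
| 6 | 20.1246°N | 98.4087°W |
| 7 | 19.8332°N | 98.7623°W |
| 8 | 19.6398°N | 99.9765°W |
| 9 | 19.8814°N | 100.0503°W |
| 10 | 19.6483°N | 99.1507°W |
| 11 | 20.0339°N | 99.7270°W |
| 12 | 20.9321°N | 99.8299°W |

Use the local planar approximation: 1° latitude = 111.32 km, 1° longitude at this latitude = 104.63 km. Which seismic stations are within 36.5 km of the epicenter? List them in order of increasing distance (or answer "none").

Distances from 19.9816°N, 98.9275°W:
1: 67.8780 km
2: 104.6988 km
3: 106.2050 km
4: 99.3202 km
5: 28.8645 km
6: 56.5681 km
7: 23.9097 km
8: 116.1650 km
9: 118.0069 km
10: 43.8408 km
11: 83.8540 km
12: 141.8114 km
Threshold 36.5 km: 7 (23.9097 km), 5 (28.8645 km) are within range.

7, 5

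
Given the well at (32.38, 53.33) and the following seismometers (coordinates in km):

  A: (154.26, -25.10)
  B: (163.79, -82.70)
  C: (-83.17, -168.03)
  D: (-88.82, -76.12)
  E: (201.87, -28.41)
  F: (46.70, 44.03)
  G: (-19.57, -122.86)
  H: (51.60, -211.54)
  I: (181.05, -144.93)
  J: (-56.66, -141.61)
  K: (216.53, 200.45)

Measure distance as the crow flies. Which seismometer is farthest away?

H

Distances from (32.38, 53.33):
A: 144.93 km
B: 189.14 km
C: 249.70 km
D: 177.33 km
E: 188.17 km
F: 17.07 km
G: 183.69 km
H: 265.57 km
I: 247.81 km
J: 214.31 km
K: 235.70 km
Maximum: H at 265.57 km.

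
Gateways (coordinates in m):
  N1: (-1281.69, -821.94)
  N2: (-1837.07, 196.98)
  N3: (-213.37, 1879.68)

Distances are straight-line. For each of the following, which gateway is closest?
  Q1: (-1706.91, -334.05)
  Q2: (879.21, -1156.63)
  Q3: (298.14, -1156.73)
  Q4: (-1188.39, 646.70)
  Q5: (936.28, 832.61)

Q1 at (-1706.91, -334.05):
  N1: √((425.22)² + (-487.89)²) = √(180812.0484 + 238036.6521) = 647.19 m
  N2: √((-130.16)² + (531.03)²) = √(16941.6256 + 281992.8609) = 546.75 m
  N3: √((1493.54)² + (2213.73)²) = √(2230661.7316 + 4900600.5129) = 2670.44 m
  → nearest: N2 (546.75 m)
Q2 at (879.21, -1156.63):
  N1: √((-2160.90)² + (334.69)²) = √(4669488.8100 + 112017.3961) = 2186.67 m
  N2: √((-2716.28)² + (1353.61)²) = √(7378177.0384 + 1832260.0321) = 3034.87 m
  N3: √((-1092.58)² + (3036.31)²) = √(1193731.0564 + 9219178.4161) = 3226.90 m
  → nearest: N1 (2186.67 m)
Q3 at (298.14, -1156.73):
  N1: √((-1579.83)² + (334.79)²) = √(2495862.8289 + 112084.3441) = 1614.91 m
  N2: √((-2135.21)² + (1353.71)²) = √(4559121.7441 + 1832530.7641) = 2528.17 m
  N3: √((-511.51)² + (3036.41)²) = √(261642.4801 + 9219785.6881) = 3079.19 m
  → nearest: N1 (1614.91 m)
Q4 at (-1188.39, 646.70):
  N1: √((-93.30)² + (-1468.64)²) = √(8704.8900 + 2156903.4496) = 1471.60 m
  N2: √((-648.68)² + (-449.72)²) = √(420785.7424 + 202248.0784) = 789.32 m
  N3: √((975.02)² + (1232.98)²) = √(950664.0004 + 1520239.6804) = 1571.91 m
  → nearest: N2 (789.32 m)
Q5 at (936.28, 832.61):
  N1: √((-2217.97)² + (-1654.55)²) = √(4919390.9209 + 2737535.7025) = 2767.12 m
  N2: √((-2773.35)² + (-635.63)²) = √(7691470.2225 + 404025.4969) = 2845.26 m
  N3: √((-1149.65)² + (1047.07)²) = √(1321695.1225 + 1096355.5849) = 1555.01 m
  → nearest: N3 (1555.01 m)

Q1→N2; Q2→N1; Q3→N1; Q4→N2; Q5→N3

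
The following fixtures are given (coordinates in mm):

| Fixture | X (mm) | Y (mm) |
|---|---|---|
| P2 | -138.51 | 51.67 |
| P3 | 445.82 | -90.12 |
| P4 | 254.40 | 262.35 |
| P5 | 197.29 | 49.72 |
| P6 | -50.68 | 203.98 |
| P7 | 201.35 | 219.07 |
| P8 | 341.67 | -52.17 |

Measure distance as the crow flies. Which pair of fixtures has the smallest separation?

P4 and P7

Pairwise distances:
P4–P7: 68.47 mm
P3–P8: 110.85 mm
P5–P7: 169.40 mm
P2–P6: 175.82 mm
P5–P8: 176.71 mm
P4–P5: 220.17 mm
P6–P7: 252.48 mm
P3–P5: 285.17 mm
P5–P6: 292.04 mm
P7–P8: 305.39 mm
P4–P6: 310.61 mm
P4–P8: 326.40 mm
P2–P5: 335.81 mm
P2–P7: 378.85 mm
P3–P7: 394.16 mm
P3–P4: 401.09 mm
P2–P4: 445.83 mm
P6–P8: 468.56 mm
P2–P8: 491.28 mm
P3–P6: 577.07 mm
P2–P3: 601.29 mm
Closest pair: P4–P7 at 68.47 mm.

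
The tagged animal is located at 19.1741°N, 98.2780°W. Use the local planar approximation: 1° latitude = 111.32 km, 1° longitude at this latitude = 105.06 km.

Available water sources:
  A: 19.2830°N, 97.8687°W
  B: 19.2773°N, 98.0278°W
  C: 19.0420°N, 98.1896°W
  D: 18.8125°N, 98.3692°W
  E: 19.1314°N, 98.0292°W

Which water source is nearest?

C

Distances from 19.1741°N, 98.2780°W:
A: 44.6772 km
B: 28.6868 km
C: 17.3926 km
D: 41.3779 km
E: 26.5676 km
Minimum: C at 17.3926 km.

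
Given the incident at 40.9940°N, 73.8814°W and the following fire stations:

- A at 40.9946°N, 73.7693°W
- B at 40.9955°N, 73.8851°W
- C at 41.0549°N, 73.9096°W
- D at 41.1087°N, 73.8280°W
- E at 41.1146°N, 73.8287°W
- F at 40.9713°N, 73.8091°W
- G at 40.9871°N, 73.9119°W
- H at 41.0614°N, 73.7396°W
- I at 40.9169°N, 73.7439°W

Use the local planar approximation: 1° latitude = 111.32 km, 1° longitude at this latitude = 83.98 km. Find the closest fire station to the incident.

Distances from 40.9940°N, 73.8814°W:
A: √((0.0006·111.32)² + (0.1121·83.98)²) = √(0.004461 + 88.626371) = 9.4144 km
B: √((0.0015·111.32)² + (-0.0037·83.98)²) = √(0.027882 + 0.096551) = 0.3528 km
C: √((0.0609·111.32)² + (-0.0282·83.98)²) = √(45.960102 + 5.608542) = 7.1811 km
D: √((0.1147·111.32)² + (0.0534·83.98)²) = √(163.032141 + 20.111027) = 13.5330 km
E: √((0.1206·111.32)² + (0.0527·83.98)²) = √(180.235780 + 19.587228) = 14.1359 km
F: √((-0.0227·111.32)² + (0.0723·83.98)²) = √(6.385547 + 36.866197) = 6.5766 km
G: √((-0.0069·111.32)² + (-0.0305·83.98)²) = √(0.589990 + 6.560719) = 2.6741 km
H: √((0.0674·111.32)² + (0.1418·83.98)²) = √(56.294529 + 141.809133) = 14.0749 km
I: √((-0.0771·111.32)² + (0.1375·83.98)²) = √(73.663975 + 133.338983) = 14.3876 km
Minimum: B at 0.3528 km.

B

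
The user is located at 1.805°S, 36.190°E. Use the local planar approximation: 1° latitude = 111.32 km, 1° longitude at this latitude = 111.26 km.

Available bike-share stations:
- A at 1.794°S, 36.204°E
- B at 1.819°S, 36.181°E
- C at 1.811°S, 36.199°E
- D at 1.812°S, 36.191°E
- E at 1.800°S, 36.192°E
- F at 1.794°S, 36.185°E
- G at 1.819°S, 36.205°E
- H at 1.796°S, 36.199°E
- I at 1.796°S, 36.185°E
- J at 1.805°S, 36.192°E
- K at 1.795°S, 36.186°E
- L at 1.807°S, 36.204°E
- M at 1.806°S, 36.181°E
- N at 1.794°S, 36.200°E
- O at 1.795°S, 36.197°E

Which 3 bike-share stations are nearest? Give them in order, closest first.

J, E, D

Distances from 1.805°S, 36.190°E:
A: √((0.011·111.32)² + (0.014·111.26)²) = √(1.49945 + 2.42624) = 1.981 km
B: √((-0.014·111.32)² + (-0.009·111.26)²) = √(2.42886 + 1.00268) = 1.852 km
C: √((-0.006·111.32)² + (0.009·111.26)²) = √(0.44612 + 1.00268) = 1.204 km
D: √((-0.007·111.32)² + (0.001·111.26)²) = √(0.60721 + 0.01238) = 0.787 km
E: √((0.005·111.32)² + (0.002·111.26)²) = √(0.30980 + 0.04952) = 0.599 km
F: √((0.011·111.32)² + (-0.005·111.26)²) = √(1.49945 + 0.30947) = 1.345 km
G: √((-0.014·111.32)² + (0.015·111.26)²) = √(2.42886 + 2.78523) = 2.283 km
H: √((0.009·111.32)² + (0.009·111.26)²) = √(1.00376 + 1.00268) = 1.416 km
I: √((0.009·111.32)² + (-0.005·111.26)²) = √(1.00376 + 0.30947) = 1.146 km
J: √((0.000·111.32)² + (0.002·111.26)²) = √(0.00000 + 0.04952) = 0.223 km
K: √((0.010·111.32)² + (-0.004·111.26)²) = √(1.23921 + 0.19806) = 1.199 km
L: √((-0.002·111.32)² + (0.014·111.26)²) = √(0.04957 + 2.42624) = 1.573 km
M: √((-0.001·111.32)² + (-0.009·111.26)²) = √(0.01239 + 1.00268) = 1.008 km
N: √((0.011·111.32)² + (0.010·111.26)²) = √(1.49945 + 1.23788) = 1.654 km
O: √((0.010·111.32)² + (0.007·111.26)²) = √(1.23921 + 0.60656) = 1.359 km
Sorted: J (0.223 km) < E (0.599 km) < D (0.787 km) < M (1.008 km) < I (1.146 km) < …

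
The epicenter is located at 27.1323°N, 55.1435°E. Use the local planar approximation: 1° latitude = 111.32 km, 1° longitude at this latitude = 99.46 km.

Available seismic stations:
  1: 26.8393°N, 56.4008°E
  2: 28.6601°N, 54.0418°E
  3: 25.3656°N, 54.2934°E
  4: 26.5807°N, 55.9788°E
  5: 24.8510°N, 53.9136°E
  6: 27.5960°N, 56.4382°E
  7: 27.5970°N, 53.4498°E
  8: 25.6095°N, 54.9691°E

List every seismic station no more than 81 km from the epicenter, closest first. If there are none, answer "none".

none

Distances from 27.1323°N, 55.1435°E:
1: 129.2347 km
2: 202.3168 km
3: 214.0738 km
4: 103.3082 km
5: 281.8801 km
6: 138.7316 km
7: 176.2193 km
8: 170.4032 km
Threshold 81 km: none within range.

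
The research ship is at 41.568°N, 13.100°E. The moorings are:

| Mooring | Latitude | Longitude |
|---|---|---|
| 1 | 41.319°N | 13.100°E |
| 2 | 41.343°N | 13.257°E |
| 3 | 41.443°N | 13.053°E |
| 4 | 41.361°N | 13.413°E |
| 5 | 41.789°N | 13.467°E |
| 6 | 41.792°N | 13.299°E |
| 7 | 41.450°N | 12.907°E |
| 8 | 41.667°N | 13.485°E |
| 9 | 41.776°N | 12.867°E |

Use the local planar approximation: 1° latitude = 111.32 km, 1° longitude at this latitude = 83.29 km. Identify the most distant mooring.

5

Distances from 41.568°N, 13.100°E:
1: 27.719 km
2: 28.255 km
3: 14.455 km
4: 34.794 km
5: 39.238 km
6: 29.942 km
7: 20.759 km
8: 33.908 km
9: 30.212 km
Maximum: 5 at 39.238 km.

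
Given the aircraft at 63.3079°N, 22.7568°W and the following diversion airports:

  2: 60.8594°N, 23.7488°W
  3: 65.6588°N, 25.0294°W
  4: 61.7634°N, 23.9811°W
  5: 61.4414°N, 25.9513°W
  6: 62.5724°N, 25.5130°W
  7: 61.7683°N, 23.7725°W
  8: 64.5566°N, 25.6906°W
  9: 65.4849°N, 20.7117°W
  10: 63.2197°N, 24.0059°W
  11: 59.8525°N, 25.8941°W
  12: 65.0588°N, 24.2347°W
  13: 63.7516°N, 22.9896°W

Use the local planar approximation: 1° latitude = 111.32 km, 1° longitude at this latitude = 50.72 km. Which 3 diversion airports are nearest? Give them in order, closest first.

Distances from 63.3079°N, 22.7568°W:
2: √((-2.4485·111.32)² + (-0.9920·50.72)²) = √(74292.780392 + 2531.522747) = 277.1720 km
3: √((2.3509·111.32)² + (-2.2726·50.72)²) = √(68488.035204 + 13286.313461) = 285.9621 km
4: √((-1.5445·111.32)² + (-1.2243·50.72)²) = √(29561.210950 + 3855.974815) = 182.8037 km
5: √((-1.8665·111.32)² + (-3.1945·50.72)²) = √(43172.021418 + 26252.113587) = 263.4846 km
6: √((-0.7355·111.32)² + (-2.7562·50.72)²) = √(6703.656451 + 19542.492165) = 162.0066 km
7: √((-1.5396·111.32)² + (-1.0157·50.72)²) = √(29373.939779 + 2653.929578) = 178.9633 km
8: √((1.2487·111.32)² + (-2.9338·50.72)²) = √(19322.468980 + 22142.135199) = 203.6286 km
9: √((2.1770·111.32)² + (2.0451·50.72)²) = √(58730.439848 + 10759.388448) = 263.6092 km
10: √((-0.0882·111.32)² + (-1.2491·50.72)²) = √(96.401450 + 4013.773917) = 64.1106 km
11: √((-3.4554·111.32)² + (-3.1373·50.72)²) = √(147959.567497 + 25320.401548) = 416.2691 km
12: √((1.7509·111.32)² + (-1.4779·50.72)²) = √(37989.981386 + 5618.864874) = 208.8273 km
13: √((0.4437·111.32)² + (-0.2328·50.72)²) = √(2439.637233 + 139.419796) = 50.7844 km
Sorted: 13 (50.7844 km) < 10 (64.1106 km) < 6 (162.0066 km) < 7 (178.9633 km) < 4 (182.8037 km) < …

13, 10, 6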